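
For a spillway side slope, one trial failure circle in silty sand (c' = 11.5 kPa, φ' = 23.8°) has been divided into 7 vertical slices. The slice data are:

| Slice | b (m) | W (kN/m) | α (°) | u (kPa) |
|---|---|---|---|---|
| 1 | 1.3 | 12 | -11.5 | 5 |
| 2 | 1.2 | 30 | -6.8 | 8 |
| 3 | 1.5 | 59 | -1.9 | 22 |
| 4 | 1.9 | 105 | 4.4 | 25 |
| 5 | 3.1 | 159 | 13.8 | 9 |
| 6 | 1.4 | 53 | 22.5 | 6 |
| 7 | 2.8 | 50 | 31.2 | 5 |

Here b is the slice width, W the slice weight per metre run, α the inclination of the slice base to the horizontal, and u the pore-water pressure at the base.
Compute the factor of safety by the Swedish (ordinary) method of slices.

FS = 3.47

Ordinary method of slices: FS = Σ[c'·Δl_i + (W_i cosα_i − u_i·Δl_i)·tanφ'] / Σ W_i sinα_i, with Δl_i = b_i / cosα_i.
Slice 1: Δl = 1.3/cos(-11.5°) = 1.327 m; N'_1 = 12·cos(-11.5°) − 5·1.327 = 5.1; c'Δl = 15.26; W sinα = -2.4
Slice 2: Δl = 1.2/cos(-6.8°) = 1.209 m; N'_2 = 30·cos(-6.8°) − 8·1.209 = 20.1; c'Δl = 13.90; W sinα = -3.6
Slice 3: Δl = 1.5/cos(-1.9°) = 1.501 m; N'_3 = 59·cos(-1.9°) − 22·1.501 = 25.9; c'Δl = 17.26; W sinα = -2.0
Slice 4: Δl = 1.9/cos4.4° = 1.906 m; N'_4 = 105·cos4.4° − 25·1.906 = 57.1; c'Δl = 21.91; W sinα = 8.1
Slice 5: Δl = 3.1/cos13.8° = 3.192 m; N'_5 = 159·cos13.8° − 9·3.192 = 125.7; c'Δl = 36.71; W sinα = 37.9
Slice 6: Δl = 1.4/cos22.5° = 1.515 m; N'_6 = 53·cos22.5° − 6·1.515 = 39.9; c'Δl = 17.43; W sinα = 20.3
Slice 7: Δl = 2.8/cos31.2° = 3.273 m; N'_7 = 50·cos31.2° − 5·3.273 = 26.4; c'Δl = 37.64; W sinα = 25.9
Σc'Δl = 160.1 kN/m; ΣN' = 300.2 kN/m; ΣW sinα = 84.3 kN/m
Resisting = 160.1 + 300.2·tan23.8° = 160.1 + 132.4 = 292.5 kN/m
FS = 292.5 / 84.3 = 3.471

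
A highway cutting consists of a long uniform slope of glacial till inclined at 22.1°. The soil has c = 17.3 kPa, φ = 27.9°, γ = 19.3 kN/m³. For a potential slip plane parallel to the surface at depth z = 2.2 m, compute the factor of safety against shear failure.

For an infinite slope with a slip plane parallel to the surface (no pore pressure): FS = [c + γz cos²β tanφ] / [γz sinβ cosβ].
γz = 19.3·2.2 = 42.46 kN/m²
Numerator = 17.3 + 42.46·cos²22.1°·tan27.9° = 17.3 + 42.46·0.8585·0.5295 = 36.599 kPa
Denominator = 42.46·sin22.1°·cos22.1° = 42.46·0.3762·0.9265 = 14.801 kPa
FS = 36.599 / 14.801 = 2.473

FS = 2.47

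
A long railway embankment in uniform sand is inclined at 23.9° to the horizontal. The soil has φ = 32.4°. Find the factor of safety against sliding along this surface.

FS = 1.43

For a dry cohesionless infinite slope the factor of safety is FS = tanφ / tanβ.
FS = tan32.4° / tan23.9° = 0.6346 / 0.4431 = 1.432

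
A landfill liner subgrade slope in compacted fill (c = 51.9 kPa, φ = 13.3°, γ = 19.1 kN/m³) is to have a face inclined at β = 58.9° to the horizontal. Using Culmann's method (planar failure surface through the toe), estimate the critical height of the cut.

Culmann's analysis gives the critical failure plane at α_cr = (β + φ)/2 = (58.9 + 13.3)/2 = 36.1°, and the critical height
H_c = (4c/γ) · sinβ cosφ / [1 − cos(β − φ)]
    = (4·51.9/19.1) · sin58.9°·cos13.3° / [1 − cos(45.6°)]
    = 10.869 · 0.8563·0.9732 / [1 − 0.6997]
    = 10.869 · 0.8333 / 0.3003
    = 30.16 m

H_c = 30.16 m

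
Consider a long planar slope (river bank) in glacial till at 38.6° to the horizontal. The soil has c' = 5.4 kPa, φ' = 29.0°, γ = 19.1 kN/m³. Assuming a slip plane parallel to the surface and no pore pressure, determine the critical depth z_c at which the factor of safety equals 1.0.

Setting FS = 1.00 in FS = [c' + γz cos²β tanφ'] / [γz sinβ cosβ] and solving for z:
z = c' / [γ cosβ (FS·sinβ − cosβ·tanφ')]
  = 5.4 / [19.1·cos38.6°·(1.00·sin38.6° − cos38.6°·tan29.0°)]
  = 5.4 / [19.1·0.7815·(1.00·0.6239 − 0.7815·0.5543)]
  = 5.4 / 2.8462 = 1.897 m

z_c = 1.90 m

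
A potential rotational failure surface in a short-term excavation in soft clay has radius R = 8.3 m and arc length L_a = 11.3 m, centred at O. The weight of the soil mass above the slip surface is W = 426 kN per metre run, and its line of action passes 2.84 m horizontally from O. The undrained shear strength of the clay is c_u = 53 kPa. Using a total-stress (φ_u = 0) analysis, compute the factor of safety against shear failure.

FS = 4.11

Taking moments about the centre O, the resisting moment is provided by the undrained shear strength acting along the arc:
M_R = c_u·L_a·R = 53·11.30·8.3 = 4970.9 kN·m/m
M_D = W·d = 426·2.84 = 1209.8 kN·m/m
FS = M_R / M_D = 4970.9 / 1209.8 = 4.109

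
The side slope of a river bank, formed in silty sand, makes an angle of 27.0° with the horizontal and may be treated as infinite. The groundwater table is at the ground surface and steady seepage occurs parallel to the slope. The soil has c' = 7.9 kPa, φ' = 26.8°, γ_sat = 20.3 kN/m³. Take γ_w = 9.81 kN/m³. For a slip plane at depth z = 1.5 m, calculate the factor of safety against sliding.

FS = 1.15

With seepage parallel to the slope and the water table at the surface, the effective normal stress on the slip plane uses the buoyant unit weight γ' = γ_sat − γ_w while the driving shear stress uses γ_sat:
FS = [c' + γ' z cos²β tanφ'] / [γ_sat z sinβ cosβ]
γ' = 20.3 − 9.81 = 10.49 kN/m³
Numerator = 7.9 + 10.49·1.5·cos²27.0°·tan26.8° = 7.9 + 10.49·1.5·0.7939·0.5051 = 14.210 kPa
Denominator = 20.3·1.5·sin27.0°·cos27.0° = 20.3·1.5·0.4540·0.8910 = 12.317 kPa
FS = 14.210 / 12.317 = 1.154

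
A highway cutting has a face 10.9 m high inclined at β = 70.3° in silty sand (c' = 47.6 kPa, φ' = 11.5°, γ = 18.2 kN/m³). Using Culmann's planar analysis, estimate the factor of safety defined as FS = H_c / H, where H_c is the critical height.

FS = 1.84

H_c = (4c'/γ) · sinβ cosφ' / [1 − cos(β − φ')]
    = (4·47.6/18.2) · sin70.3°·cos11.5° / [1 − cos58.8°]
    = 10.462 · 0.9226 / 0.4820 = 20.02 m
FS = H_c / H = 20.02 / 10.9 = 1.837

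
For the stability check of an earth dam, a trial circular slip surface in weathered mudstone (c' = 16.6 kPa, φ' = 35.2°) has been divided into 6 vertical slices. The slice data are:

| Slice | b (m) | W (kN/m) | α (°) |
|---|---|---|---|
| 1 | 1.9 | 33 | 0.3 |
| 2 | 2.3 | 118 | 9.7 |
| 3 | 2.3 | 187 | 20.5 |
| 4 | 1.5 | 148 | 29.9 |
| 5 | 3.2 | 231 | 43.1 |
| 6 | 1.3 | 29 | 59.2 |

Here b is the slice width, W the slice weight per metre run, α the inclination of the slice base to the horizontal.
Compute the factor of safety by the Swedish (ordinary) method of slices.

FS = 2.06

Ordinary method of slices: FS = Σ[c'·Δl_i + (W_i cosα_i)·tanφ'] / Σ W_i sinα_i, with Δl_i = b_i / cosα_i.
Slice 1: Δl = 1.9/cos0.3° = 1.900 m; N'_1 = 33·cos0.3° = 33.0; c'Δl = 31.54; W sinα = 0.2
Slice 2: Δl = 2.3/cos9.7° = 2.333 m; N'_2 = 118·cos9.7° = 116.3; c'Δl = 38.73; W sinα = 19.9
Slice 3: Δl = 2.3/cos20.5° = 2.456 m; N'_3 = 187·cos20.5° = 175.2; c'Δl = 40.76; W sinα = 65.5
Slice 4: Δl = 1.5/cos29.9° = 1.730 m; N'_4 = 148·cos29.9° = 128.3; c'Δl = 28.72; W sinα = 73.8
Slice 5: Δl = 3.2/cos43.1° = 4.383 m; N'_5 = 231·cos43.1° = 168.7; c'Δl = 72.75; W sinα = 157.8
Slice 6: Δl = 1.3/cos59.2° = 2.539 m; N'_6 = 29·cos59.2° = 14.8; c'Δl = 42.14; W sinα = 24.9
Σc'Δl = 254.7 kN/m; ΣN' = 636.3 kN/m; ΣW sinα = 342.1 kN/m
Resisting = 254.7 + 636.3·tan35.2° = 254.7 + 448.9 = 703.5 kN/m
FS = 703.5 / 342.1 = 2.057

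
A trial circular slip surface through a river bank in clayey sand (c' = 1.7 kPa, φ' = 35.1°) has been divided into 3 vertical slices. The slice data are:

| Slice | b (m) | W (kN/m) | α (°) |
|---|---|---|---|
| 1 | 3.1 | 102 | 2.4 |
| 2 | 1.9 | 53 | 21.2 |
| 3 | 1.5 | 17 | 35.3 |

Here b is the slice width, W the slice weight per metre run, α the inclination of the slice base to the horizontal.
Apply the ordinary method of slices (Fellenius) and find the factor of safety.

Ordinary method of slices: FS = Σ[c'·Δl_i + (W_i cosα_i)·tanφ'] / Σ W_i sinα_i, with Δl_i = b_i / cosα_i.
Slice 1: Δl = 3.1/cos2.4° = 3.103 m; N'_1 = 102·cos2.4° = 101.9; c'Δl = 5.27; W sinα = 4.3
Slice 2: Δl = 1.9/cos21.2° = 2.038 m; N'_2 = 53·cos21.2° = 49.4; c'Δl = 3.46; W sinα = 19.2
Slice 3: Δl = 1.5/cos35.3° = 1.838 m; N'_3 = 17·cos35.3° = 13.9; c'Δl = 3.12; W sinα = 9.8
Σc'Δl = 11.9 kN/m; ΣN' = 165.2 kN/m; ΣW sinα = 33.3 kN/m
Resisting = 11.9 + 165.2·tan35.1° = 11.9 + 116.1 = 128.0 kN/m
FS = 128.0 / 33.3 = 3.847

FS = 3.85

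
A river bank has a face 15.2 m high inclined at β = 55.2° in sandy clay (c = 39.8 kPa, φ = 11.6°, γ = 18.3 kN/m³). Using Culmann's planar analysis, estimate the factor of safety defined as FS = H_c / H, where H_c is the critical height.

H_c = (4c/γ) · sinβ cosφ / [1 − cos(β − φ)]
    = (4·39.8/18.3) · sin55.2°·cos11.6° / [1 − cos43.6°]
    = 8.699 · 0.8044 / 0.2758 = 25.37 m
FS = H_c / H = 25.37 / 15.2 = 1.669

FS = 1.67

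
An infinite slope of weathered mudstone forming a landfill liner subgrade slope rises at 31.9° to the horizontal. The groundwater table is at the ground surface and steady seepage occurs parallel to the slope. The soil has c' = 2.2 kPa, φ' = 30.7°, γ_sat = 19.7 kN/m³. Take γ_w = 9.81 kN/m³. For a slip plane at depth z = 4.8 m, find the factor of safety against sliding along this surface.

FS = 0.53

With seepage parallel to the slope and the water table at the surface, the effective normal stress on the slip plane uses the buoyant unit weight γ' = γ_sat − γ_w while the driving shear stress uses γ_sat:
FS = [c' + γ' z cos²β tanφ'] / [γ_sat z sinβ cosβ]
γ' = 19.7 − 9.81 = 9.89 kN/m³
Numerator = 2.2 + 9.89·4.8·cos²31.9°·tan30.7° = 2.2 + 9.89·4.8·0.7208·0.5938 = 22.516 kPa
Denominator = 19.7·4.8·sin31.9°·cos31.9° = 19.7·4.8·0.5284·0.8490 = 42.422 kPa
FS = 22.516 / 42.422 = 0.531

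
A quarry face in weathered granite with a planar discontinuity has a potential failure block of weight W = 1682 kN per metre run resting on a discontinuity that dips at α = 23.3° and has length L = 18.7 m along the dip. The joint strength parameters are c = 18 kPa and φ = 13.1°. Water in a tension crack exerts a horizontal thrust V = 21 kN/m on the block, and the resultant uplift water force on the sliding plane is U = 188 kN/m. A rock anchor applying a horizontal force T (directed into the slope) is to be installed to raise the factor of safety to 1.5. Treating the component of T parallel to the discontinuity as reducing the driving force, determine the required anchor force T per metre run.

T = 256 kN/m

Resolving forces along and normal to the sliding plane, with the horizontal anchor force T adding T·sinα to the effective normal force and T·cosα acting up the plane against the driving force:
FS = [cL + (W cosα − U − V sinα + T sinα) tanφ] / [W sinα + V cosα − T cosα]
Without the anchor: N' = 1348.5 kN/m, driving T_d = 684.6 kN/m, resisting R = 18·18.7 + 1348.5·tan13.1° = 650.4 kN/m, FS = 0.95.
Setting FS = 1.5 and solving for T:
1.5·(684.6 − T cos23.3°) = 650.4 + T sin23.3°·tan13.1°
T·(sin23.3°·tan13.1° + 1.5·cos23.3°) = 1.5·684.6 − 650.4
T·(0.3955·0.2327 + 1.5·0.9184) = 1026.9 − 650.4 = 376.5
T·1.4697 = 376.5
T = 256.2 kN/m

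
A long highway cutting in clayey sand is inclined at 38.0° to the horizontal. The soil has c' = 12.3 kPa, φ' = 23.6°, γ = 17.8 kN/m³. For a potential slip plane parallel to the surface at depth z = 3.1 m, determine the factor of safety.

FS = 1.02

For an infinite slope with a slip plane parallel to the surface (no pore pressure): FS = [c' + γz cos²β tanφ'] / [γz sinβ cosβ].
γz = 17.8·3.1 = 55.18 kN/m²
Numerator = 12.3 + 55.18·cos²38.0°·tan23.6° = 12.3 + 55.18·0.6210·0.4369 = 27.270 kPa
Denominator = 55.18·sin38.0°·cos38.0° = 55.18·0.6157·0.7880 = 26.770 kPa
FS = 27.270 / 26.770 = 1.019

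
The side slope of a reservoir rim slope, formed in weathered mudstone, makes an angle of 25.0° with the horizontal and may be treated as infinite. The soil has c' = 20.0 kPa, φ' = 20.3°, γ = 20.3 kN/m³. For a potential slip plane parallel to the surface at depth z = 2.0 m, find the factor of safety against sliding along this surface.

For an infinite slope with a slip plane parallel to the surface (no pore pressure): FS = [c' + γz cos²β tanφ'] / [γz sinβ cosβ].
γz = 20.3·2.0 = 40.60 kN/m²
Numerator = 20.0 + 40.60·cos²25.0°·tan20.3° = 20.0 + 40.60·0.8214·0.3699 = 32.336 kPa
Denominator = 40.60·sin25.0°·cos25.0° = 40.60·0.4226·0.9063 = 15.551 kPa
FS = 32.336 / 15.551 = 2.079

FS = 2.08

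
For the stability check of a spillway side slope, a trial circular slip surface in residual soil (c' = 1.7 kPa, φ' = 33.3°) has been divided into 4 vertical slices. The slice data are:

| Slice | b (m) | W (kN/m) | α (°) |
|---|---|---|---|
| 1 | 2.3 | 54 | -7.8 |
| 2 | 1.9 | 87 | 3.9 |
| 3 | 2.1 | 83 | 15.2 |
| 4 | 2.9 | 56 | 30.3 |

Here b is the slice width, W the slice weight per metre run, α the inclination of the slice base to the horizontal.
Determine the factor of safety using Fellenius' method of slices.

FS = 3.97

Ordinary method of slices: FS = Σ[c'·Δl_i + (W_i cosα_i)·tanφ'] / Σ W_i sinα_i, with Δl_i = b_i / cosα_i.
Slice 1: Δl = 2.3/cos(-7.8°) = 2.321 m; N'_1 = 54·cos(-7.8°) = 53.5; c'Δl = 3.95; W sinα = -7.3
Slice 2: Δl = 1.9/cos3.9° = 1.904 m; N'_2 = 87·cos3.9° = 86.8; c'Δl = 3.24; W sinα = 5.9
Slice 3: Δl = 2.1/cos15.2° = 2.176 m; N'_3 = 83·cos15.2° = 80.1; c'Δl = 3.70; W sinα = 21.8
Slice 4: Δl = 2.9/cos30.3° = 3.359 m; N'_4 = 56·cos30.3° = 48.4; c'Δl = 5.71; W sinα = 28.3
Σc'Δl = 16.6 kN/m; ΣN' = 268.7 kN/m; ΣW sinα = 48.6 kN/m
Resisting = 16.6 + 268.7·tan33.3° = 16.6 + 176.5 = 193.1 kN/m
FS = 193.1 / 48.6 = 3.973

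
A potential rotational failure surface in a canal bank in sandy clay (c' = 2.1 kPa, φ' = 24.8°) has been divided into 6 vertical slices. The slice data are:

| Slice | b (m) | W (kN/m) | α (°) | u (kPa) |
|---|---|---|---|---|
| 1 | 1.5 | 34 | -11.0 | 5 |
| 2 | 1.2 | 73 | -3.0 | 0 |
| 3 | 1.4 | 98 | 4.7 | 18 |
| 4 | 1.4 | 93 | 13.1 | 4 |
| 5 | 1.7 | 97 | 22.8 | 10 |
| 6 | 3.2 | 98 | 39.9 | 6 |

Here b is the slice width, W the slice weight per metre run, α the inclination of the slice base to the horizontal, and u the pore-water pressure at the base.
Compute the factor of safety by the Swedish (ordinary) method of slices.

Ordinary method of slices: FS = Σ[c'·Δl_i + (W_i cosα_i − u_i·Δl_i)·tanφ'] / Σ W_i sinα_i, with Δl_i = b_i / cosα_i.
Slice 1: Δl = 1.5/cos(-11.0°) = 1.528 m; N'_1 = 34·cos(-11.0°) − 5·1.528 = 25.7; c'Δl = 3.21; W sinα = -6.5
Slice 2: Δl = 1.2/cos(-3.0°) = 1.202 m; N'_2 = 73·cos(-3.0°) − 0·1.202 = 72.9; c'Δl = 2.52; W sinα = -3.8
Slice 3: Δl = 1.4/cos4.7° = 1.405 m; N'_3 = 98·cos4.7° − 18·1.405 = 72.4; c'Δl = 2.95; W sinα = 8.0
Slice 4: Δl = 1.4/cos13.1° = 1.437 m; N'_4 = 93·cos13.1° − 4·1.437 = 84.8; c'Δl = 3.02; W sinα = 21.1
Slice 5: Δl = 1.7/cos22.8° = 1.844 m; N'_5 = 97·cos22.8° − 10·1.844 = 71.0; c'Δl = 3.87; W sinα = 37.6
Slice 6: Δl = 3.2/cos39.9° = 4.171 m; N'_6 = 98·cos39.9° − 6·4.171 = 50.2; c'Δl = 8.76; W sinα = 62.9
Σc'Δl = 24.3 kN/m; ΣN' = 377.0 kN/m; ΣW sinα = 119.3 kN/m
Resisting = 24.3 + 377.0·tan24.8° = 24.3 + 174.2 = 198.5 kN/m
FS = 198.5 / 119.3 = 1.665

FS = 1.66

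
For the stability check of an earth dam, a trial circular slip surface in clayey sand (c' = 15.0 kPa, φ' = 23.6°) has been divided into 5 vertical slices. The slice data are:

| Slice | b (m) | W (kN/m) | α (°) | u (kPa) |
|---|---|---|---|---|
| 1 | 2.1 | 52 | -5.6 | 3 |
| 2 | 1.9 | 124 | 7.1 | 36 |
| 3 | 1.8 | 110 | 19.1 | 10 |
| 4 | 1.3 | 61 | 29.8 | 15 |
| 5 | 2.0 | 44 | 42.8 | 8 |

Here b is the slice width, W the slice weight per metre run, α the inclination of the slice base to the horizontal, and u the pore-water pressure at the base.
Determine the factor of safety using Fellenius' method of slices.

Ordinary method of slices: FS = Σ[c'·Δl_i + (W_i cosα_i − u_i·Δl_i)·tanφ'] / Σ W_i sinα_i, with Δl_i = b_i / cosα_i.
Slice 1: Δl = 2.1/cos(-5.6°) = 2.110 m; N'_1 = 52·cos(-5.6°) − 3·2.110 = 45.4; c'Δl = 31.65; W sinα = -5.1
Slice 2: Δl = 1.9/cos7.1° = 1.915 m; N'_2 = 124·cos7.1° − 36·1.915 = 54.1; c'Δl = 28.72; W sinα = 15.3
Slice 3: Δl = 1.8/cos19.1° = 1.905 m; N'_3 = 110·cos19.1° − 10·1.905 = 84.9; c'Δl = 28.57; W sinα = 36.0
Slice 4: Δl = 1.3/cos29.8° = 1.498 m; N'_4 = 61·cos29.8° − 15·1.498 = 30.5; c'Δl = 22.47; W sinα = 30.3
Slice 5: Δl = 2.0/cos42.8° = 2.726 m; N'_5 = 44·cos42.8° − 8·2.726 = 10.5; c'Δl = 40.89; W sinα = 29.9
Σc'Δl = 152.3 kN/m; ΣN' = 225.4 kN/m; ΣW sinα = 106.5 kN/m
Resisting = 152.3 + 225.4·tan23.6° = 152.3 + 98.5 = 250.8 kN/m
FS = 250.8 / 106.5 = 2.356

FS = 2.36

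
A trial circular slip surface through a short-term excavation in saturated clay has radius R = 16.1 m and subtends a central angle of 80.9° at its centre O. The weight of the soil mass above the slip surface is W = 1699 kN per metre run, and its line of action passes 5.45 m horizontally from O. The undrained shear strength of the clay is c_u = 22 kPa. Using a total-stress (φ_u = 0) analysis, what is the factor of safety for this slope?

Taking moments about the centre O, the resisting moment is provided by the undrained shear strength acting along the arc:
Arc length L_a = R·θ = 16.1·(80.9°·π/180) = 16.1·1.4120 = 22.73 m
M_R = c_u·L_a·R = 22·22.73·16.1 = 8051.9 kN·m/m
M_D = W·d = 1699·5.45 = 9259.6 kN·m/m
FS = M_R / M_D = 8051.9 / 9259.6 = 0.870

FS = 0.87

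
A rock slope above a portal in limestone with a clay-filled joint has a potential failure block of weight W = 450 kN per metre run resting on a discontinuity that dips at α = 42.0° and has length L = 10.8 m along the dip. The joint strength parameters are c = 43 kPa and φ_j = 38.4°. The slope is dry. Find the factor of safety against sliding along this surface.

Resolving the block weight along and normal to the plane and applying the Mohr–Coulomb strength on the joint:
N' = W cosα = 450·cos42.0° = 334.4 kN/m
Driving force T = W sinα = 450·sin42.0° = 301.1 kN/m
Resisting force R = c·L + N'·tanφ_j = 43·10.8 + 334.4·tan38.4° = 464.4 + 265.1 = 729.5 kN/m
FS = R / T = 729.5 / 301.1 = 2.423

FS = 2.42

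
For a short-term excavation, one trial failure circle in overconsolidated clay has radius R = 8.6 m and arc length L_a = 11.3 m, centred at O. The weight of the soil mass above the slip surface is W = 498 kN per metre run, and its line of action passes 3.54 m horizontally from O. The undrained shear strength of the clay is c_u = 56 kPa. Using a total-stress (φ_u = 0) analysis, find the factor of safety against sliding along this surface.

Taking moments about the centre O, the resisting moment is provided by the undrained shear strength acting along the arc:
M_R = c_u·L_a·R = 56·11.30·8.6 = 5442.1 kN·m/m
M_D = W·d = 498·3.54 = 1762.9 kN·m/m
FS = M_R / M_D = 5442.1 / 1762.9 = 3.087

FS = 3.09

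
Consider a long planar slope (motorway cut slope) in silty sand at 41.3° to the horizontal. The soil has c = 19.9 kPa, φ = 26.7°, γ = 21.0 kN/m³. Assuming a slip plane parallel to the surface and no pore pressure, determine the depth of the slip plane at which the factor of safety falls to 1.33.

z = 2.52 m

Setting FS = 1.33 in FS = [c + γz cos²β tanφ] / [γz sinβ cosβ] and solving for z:
z = c / [γ cosβ (FS·sinβ − cosβ·tanφ)]
  = 19.9 / [21.0·cos41.3°·(1.33·sin41.3° − cos41.3°·tan26.7°)]
  = 19.9 / [21.0·0.7513·(1.33·0.6600 − 0.7513·0.5029)]
  = 19.9 / 7.8876 = 2.523 m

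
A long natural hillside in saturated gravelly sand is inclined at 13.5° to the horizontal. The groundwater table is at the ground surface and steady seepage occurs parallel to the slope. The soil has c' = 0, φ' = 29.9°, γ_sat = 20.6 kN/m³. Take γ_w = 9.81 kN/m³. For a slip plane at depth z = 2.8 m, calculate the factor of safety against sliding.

FS = 1.25

With seepage parallel to the slope and the water table at the surface, the effective normal stress on the slip plane uses the buoyant unit weight γ' = γ_sat − γ_w while the driving shear stress uses γ_sat:
FS = [c' + γ' z cos²β tanφ'] / [γ_sat z sinβ cosβ]
(For c' = 0 this reduces to FS = (γ'/γ_sat)·tanφ'/tanβ.)
γ' = 20.6 − 9.81 = 10.79 kN/m³
Numerator = 0.0 + 10.79·2.8·cos²13.5°·tan29.9° = 0.0 + 10.79·2.8·0.9455·0.5750 = 16.426 kPa
Denominator = 20.6·2.8·sin13.5°·cos13.5° = 20.6·2.8·0.2334·0.9724 = 13.093 kPa
FS = 16.426 / 13.093 = 1.255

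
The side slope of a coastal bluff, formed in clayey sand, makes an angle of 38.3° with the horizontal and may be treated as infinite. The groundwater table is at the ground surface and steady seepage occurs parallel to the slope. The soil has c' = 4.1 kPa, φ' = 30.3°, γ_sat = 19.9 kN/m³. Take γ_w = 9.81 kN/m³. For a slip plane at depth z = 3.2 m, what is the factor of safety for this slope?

With seepage parallel to the slope and the water table at the surface, the effective normal stress on the slip plane uses the buoyant unit weight γ' = γ_sat − γ_w while the driving shear stress uses γ_sat:
FS = [c' + γ' z cos²β tanφ'] / [γ_sat z sinβ cosβ]
γ' = 19.9 − 9.81 = 10.09 kN/m³
Numerator = 4.1 + 10.09·3.2·cos²38.3°·tan30.3° = 4.1 + 10.09·3.2·0.6159·0.5844 = 15.720 kPa
Denominator = 19.9·3.2·sin38.3°·cos38.3° = 19.9·3.2·0.6198·0.7848 = 30.973 kPa
FS = 15.720 / 30.973 = 0.508

FS = 0.51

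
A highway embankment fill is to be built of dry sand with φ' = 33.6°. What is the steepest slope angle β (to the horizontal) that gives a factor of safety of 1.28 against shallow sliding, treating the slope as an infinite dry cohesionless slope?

β = 27.4°

For an infinite dry cohesionless slope FS = tanφ'/tanβ, so tanβ = tanφ' / FS.
tanβ = tan33.6° / 1.28 = 0.6644 / 1.28 = 0.5191
β = arctan(0.5191) = 27.43°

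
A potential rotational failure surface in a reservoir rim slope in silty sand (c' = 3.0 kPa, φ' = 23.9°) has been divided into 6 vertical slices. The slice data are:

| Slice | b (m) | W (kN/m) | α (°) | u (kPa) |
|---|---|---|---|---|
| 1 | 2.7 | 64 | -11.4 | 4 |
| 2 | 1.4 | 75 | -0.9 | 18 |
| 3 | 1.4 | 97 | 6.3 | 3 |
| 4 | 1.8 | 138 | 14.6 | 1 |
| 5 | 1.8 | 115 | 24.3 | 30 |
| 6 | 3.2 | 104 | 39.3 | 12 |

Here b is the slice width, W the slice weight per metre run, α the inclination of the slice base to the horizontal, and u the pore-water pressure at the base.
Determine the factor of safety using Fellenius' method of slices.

Ordinary method of slices: FS = Σ[c'·Δl_i + (W_i cosα_i − u_i·Δl_i)·tanφ'] / Σ W_i sinα_i, with Δl_i = b_i / cosα_i.
Slice 1: Δl = 2.7/cos(-11.4°) = 2.754 m; N'_1 = 64·cos(-11.4°) − 4·2.754 = 51.7; c'Δl = 8.26; W sinα = -12.7
Slice 2: Δl = 1.4/cos(-0.9°) = 1.400 m; N'_2 = 75·cos(-0.9°) − 18·1.400 = 49.8; c'Δl = 4.20; W sinα = -1.2
Slice 3: Δl = 1.4/cos6.3° = 1.409 m; N'_3 = 97·cos6.3° − 3·1.409 = 92.2; c'Δl = 4.23; W sinα = 10.6
Slice 4: Δl = 1.8/cos14.6° = 1.860 m; N'_4 = 138·cos14.6° − 1·1.860 = 131.7; c'Δl = 5.58; W sinα = 34.8
Slice 5: Δl = 1.8/cos24.3° = 1.975 m; N'_5 = 115·cos24.3° − 30·1.975 = 45.6; c'Δl = 5.92; W sinα = 47.3
Slice 6: Δl = 3.2/cos39.3° = 4.135 m; N'_6 = 104·cos39.3° − 12·4.135 = 30.9; c'Δl = 12.41; W sinα = 65.9
Σc'Δl = 40.6 kN/m; ΣN' = 401.8 kN/m; ΣW sinα = 144.8 kN/m
Resisting = 40.6 + 401.8·tan23.9° = 40.6 + 178.1 = 218.7 kN/m
FS = 218.7 / 144.8 = 1.510

FS = 1.51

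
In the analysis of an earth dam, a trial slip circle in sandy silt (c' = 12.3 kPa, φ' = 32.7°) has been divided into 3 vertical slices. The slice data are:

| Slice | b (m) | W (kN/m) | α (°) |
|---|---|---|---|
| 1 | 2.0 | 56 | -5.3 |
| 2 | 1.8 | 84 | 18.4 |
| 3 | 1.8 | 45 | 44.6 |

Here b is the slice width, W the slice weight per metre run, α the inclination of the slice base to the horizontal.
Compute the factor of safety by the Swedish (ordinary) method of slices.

Ordinary method of slices: FS = Σ[c'·Δl_i + (W_i cosα_i)·tanφ'] / Σ W_i sinα_i, with Δl_i = b_i / cosα_i.
Slice 1: Δl = 2.0/cos(-5.3°) = 2.009 m; N'_1 = 56·cos(-5.3°) = 55.8; c'Δl = 24.71; W sinα = -5.2
Slice 2: Δl = 1.8/cos18.4° = 1.897 m; N'_2 = 84·cos18.4° = 79.7; c'Δl = 23.33; W sinα = 26.5
Slice 3: Δl = 1.8/cos44.6° = 2.528 m; N'_3 = 45·cos44.6° = 32.0; c'Δl = 31.09; W sinα = 31.6
Σc'Δl = 79.1 kN/m; ΣN' = 167.5 kN/m; ΣW sinα = 52.9 kN/m
Resisting = 79.1 + 167.5·tan32.7° = 79.1 + 107.5 = 186.7 kN/m
FS = 186.7 / 52.9 = 3.526

FS = 3.53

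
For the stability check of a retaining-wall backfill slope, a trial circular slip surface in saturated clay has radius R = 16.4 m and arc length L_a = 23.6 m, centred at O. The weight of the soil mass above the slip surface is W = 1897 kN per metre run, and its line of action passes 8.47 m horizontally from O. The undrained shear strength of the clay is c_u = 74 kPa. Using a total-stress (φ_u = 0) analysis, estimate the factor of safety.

FS = 1.78

Taking moments about the centre O, the resisting moment is provided by the undrained shear strength acting along the arc:
M_R = c_u·L_a·R = 74·23.60·16.4 = 28641.0 kN·m/m
M_D = W·d = 1897·8.47 = 16067.6 kN·m/m
FS = M_R / M_D = 28641.0 / 16067.6 = 1.783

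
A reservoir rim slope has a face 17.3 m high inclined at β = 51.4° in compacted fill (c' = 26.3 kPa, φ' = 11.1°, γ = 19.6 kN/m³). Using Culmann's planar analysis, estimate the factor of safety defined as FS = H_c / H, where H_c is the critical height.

FS = 1.00

H_c = (4c'/γ) · sinβ cosφ' / [1 − cos(β − φ')]
    = (4·26.3/19.6) · sin51.4°·cos11.1° / [1 − cos40.3°]
    = 5.367 · 0.7669 / 0.2373 = 17.34 m
FS = H_c / H = 17.34 / 17.3 = 1.003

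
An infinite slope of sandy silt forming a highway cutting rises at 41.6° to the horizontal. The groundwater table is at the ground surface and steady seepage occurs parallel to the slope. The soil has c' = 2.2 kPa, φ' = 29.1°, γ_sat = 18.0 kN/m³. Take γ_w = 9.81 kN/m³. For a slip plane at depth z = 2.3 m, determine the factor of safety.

With seepage parallel to the slope and the water table at the surface, the effective normal stress on the slip plane uses the buoyant unit weight γ' = γ_sat − γ_w while the driving shear stress uses γ_sat:
FS = [c' + γ' z cos²β tanφ'] / [γ_sat z sinβ cosβ]
γ' = 18.0 − 9.81 = 8.19 kN/m³
Numerator = 2.2 + 8.19·2.3·cos²41.6°·tan29.1° = 2.2 + 8.19·2.3·0.5592·0.5566 = 8.063 kPa
Denominator = 18.0·2.3·sin41.6°·cos41.6° = 18.0·2.3·0.6639·0.7478 = 20.554 kPa
FS = 8.063 / 20.554 = 0.392

FS = 0.39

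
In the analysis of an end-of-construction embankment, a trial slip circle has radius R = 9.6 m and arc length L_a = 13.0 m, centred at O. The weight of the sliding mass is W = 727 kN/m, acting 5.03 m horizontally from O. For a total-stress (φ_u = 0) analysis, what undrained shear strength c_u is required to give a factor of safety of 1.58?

FS = c_u·L_a·R / (W·d), so c_u = FS·W·d / (L_a·R).
c_u = 1.58·727·5.03 / (13.00·9.6) = 5777.8 / 124.80 = 46.30 kPa

c_u = 46.3 kPa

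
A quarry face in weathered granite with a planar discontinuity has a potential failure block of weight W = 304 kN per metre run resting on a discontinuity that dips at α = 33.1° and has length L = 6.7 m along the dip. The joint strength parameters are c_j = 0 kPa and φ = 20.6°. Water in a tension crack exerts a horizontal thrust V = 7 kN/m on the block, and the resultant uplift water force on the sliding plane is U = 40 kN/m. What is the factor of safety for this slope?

FS = 0.46

Resolving the block weight along and normal to the plane and applying the Mohr–Coulomb strength on the joint:
N' = W cosα − U − V sinα = 304·cos33.1° − 40 − 7·sin33.1° = 210.8 kN/m
Driving force T = W sinα + V cosα = 304·sin33.1° + 7·cos33.1° = 171.9 kN/m
Resisting force R = c_j·L + N'·tanφ = 0·6.7 + 210.8·tan20.6° = 0.0 + 79.3 = 79.3 kN/m
FS = R / T = 79.3 / 171.9 = 0.461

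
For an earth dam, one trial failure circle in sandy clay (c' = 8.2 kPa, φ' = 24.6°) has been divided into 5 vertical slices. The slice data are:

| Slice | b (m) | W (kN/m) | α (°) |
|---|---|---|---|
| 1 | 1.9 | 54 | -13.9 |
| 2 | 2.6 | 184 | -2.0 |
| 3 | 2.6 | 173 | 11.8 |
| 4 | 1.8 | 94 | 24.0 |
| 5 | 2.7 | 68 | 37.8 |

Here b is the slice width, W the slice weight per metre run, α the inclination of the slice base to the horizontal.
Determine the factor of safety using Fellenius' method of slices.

Ordinary method of slices: FS = Σ[c'·Δl_i + (W_i cosα_i)·tanφ'] / Σ W_i sinα_i, with Δl_i = b_i / cosα_i.
Slice 1: Δl = 1.9/cos(-13.9°) = 1.957 m; N'_1 = 54·cos(-13.9°) = 52.4; c'Δl = 16.05; W sinα = -13.0
Slice 2: Δl = 2.6/cos(-2.0°) = 2.602 m; N'_2 = 184·cos(-2.0°) = 183.9; c'Δl = 21.33; W sinα = -6.4
Slice 3: Δl = 2.6/cos11.8° = 2.656 m; N'_3 = 173·cos11.8° = 169.3; c'Δl = 21.78; W sinα = 35.4
Slice 4: Δl = 1.8/cos24.0° = 1.970 m; N'_4 = 94·cos24.0° = 85.9; c'Δl = 16.16; W sinα = 38.2
Slice 5: Δl = 2.7/cos37.8° = 3.417 m; N'_5 = 68·cos37.8° = 53.7; c'Δl = 28.02; W sinα = 41.7
Σc'Δl = 103.3 kN/m; ΣN' = 545.3 kN/m; ΣW sinα = 95.9 kN/m
Resisting = 103.3 + 545.3·tan24.6° = 103.3 + 249.6 = 353.0 kN/m
FS = 353.0 / 95.9 = 3.681

FS = 3.68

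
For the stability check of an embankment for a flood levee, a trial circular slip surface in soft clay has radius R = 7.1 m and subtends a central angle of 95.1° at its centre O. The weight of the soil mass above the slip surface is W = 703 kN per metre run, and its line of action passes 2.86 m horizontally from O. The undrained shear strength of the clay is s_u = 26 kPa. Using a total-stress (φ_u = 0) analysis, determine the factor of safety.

Taking moments about the centre O, the resisting moment is provided by the undrained shear strength acting along the arc:
Arc length L_a = R·θ = 7.1·(95.1°·π/180) = 7.1·1.6598 = 11.78 m
M_R = s_u·L_a·R = 26·11.78·7.1 = 2175.4 kN·m/m
M_D = W·d = 703·2.86 = 2010.6 kN·m/m
FS = M_R / M_D = 2175.4 / 2010.6 = 1.082

FS = 1.08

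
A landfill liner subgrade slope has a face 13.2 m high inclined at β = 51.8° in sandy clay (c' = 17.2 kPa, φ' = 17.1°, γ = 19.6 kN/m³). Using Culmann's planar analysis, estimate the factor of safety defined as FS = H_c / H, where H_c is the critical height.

FS = 1.12

H_c = (4c'/γ) · sinβ cosφ' / [1 − cos(β − φ')]
    = (4·17.2/19.6) · sin51.8°·cos17.1° / [1 − cos34.7°]
    = 3.510 · 0.7511 / 0.1779 = 14.82 m
FS = H_c / H = 14.82 / 13.2 = 1.123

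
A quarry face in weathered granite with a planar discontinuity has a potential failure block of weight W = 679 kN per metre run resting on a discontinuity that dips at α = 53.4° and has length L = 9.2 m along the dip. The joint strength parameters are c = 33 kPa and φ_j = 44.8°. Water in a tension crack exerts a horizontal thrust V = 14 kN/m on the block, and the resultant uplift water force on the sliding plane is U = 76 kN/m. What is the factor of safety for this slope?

Resolving the block weight along and normal to the plane and applying the Mohr–Coulomb strength on the joint:
N' = W cosα − U − V sinα = 679·cos53.4° − 76 − 14·sin53.4° = 317.6 kN/m
Driving force T = W sinα + V cosα = 679·sin53.4° + 14·cos53.4° = 553.5 kN/m
Resisting force R = c·L + N'·tanφ_j = 33·9.2 + 317.6·tan44.8° = 303.6 + 315.4 = 619.0 kN/m
FS = R / T = 619.0 / 553.5 = 1.118

FS = 1.12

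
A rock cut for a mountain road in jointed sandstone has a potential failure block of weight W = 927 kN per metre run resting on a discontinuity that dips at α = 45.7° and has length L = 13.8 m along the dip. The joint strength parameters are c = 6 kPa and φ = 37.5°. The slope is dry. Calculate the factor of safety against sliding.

FS = 0.87

Resolving the block weight along and normal to the plane and applying the Mohr–Coulomb strength on the joint:
N' = W cosα = 927·cos45.7° = 647.4 kN/m
Driving force T = W sinα = 927·sin45.7° = 663.4 kN/m
Resisting force R = c·L + N'·tanφ = 6·13.8 + 647.4·tan37.5° = 82.8 + 496.8 = 579.6 kN/m
FS = R / T = 579.6 / 663.4 = 0.874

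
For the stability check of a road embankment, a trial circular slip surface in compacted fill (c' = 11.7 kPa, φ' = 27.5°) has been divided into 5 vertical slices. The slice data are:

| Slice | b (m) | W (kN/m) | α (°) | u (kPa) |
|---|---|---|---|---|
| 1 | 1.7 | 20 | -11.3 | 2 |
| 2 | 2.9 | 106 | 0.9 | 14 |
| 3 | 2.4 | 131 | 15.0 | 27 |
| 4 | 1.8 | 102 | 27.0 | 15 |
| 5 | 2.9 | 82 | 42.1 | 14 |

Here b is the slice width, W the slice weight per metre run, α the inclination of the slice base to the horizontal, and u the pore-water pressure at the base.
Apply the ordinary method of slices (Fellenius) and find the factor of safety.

Ordinary method of slices: FS = Σ[c'·Δl_i + (W_i cosα_i − u_i·Δl_i)·tanφ'] / Σ W_i sinα_i, with Δl_i = b_i / cosα_i.
Slice 1: Δl = 1.7/cos(-11.3°) = 1.734 m; N'_1 = 20·cos(-11.3°) − 2·1.734 = 16.1; c'Δl = 20.28; W sinα = -3.9
Slice 2: Δl = 2.9/cos0.9° = 2.900 m; N'_2 = 106·cos0.9° − 14·2.900 = 65.4; c'Δl = 33.93; W sinα = 1.7
Slice 3: Δl = 2.4/cos15.0° = 2.485 m; N'_3 = 131·cos15.0° − 27·2.485 = 59.5; c'Δl = 29.07; W sinα = 33.9
Slice 4: Δl = 1.8/cos27.0° = 2.020 m; N'_4 = 102·cos27.0° − 15·2.020 = 60.6; c'Δl = 23.64; W sinα = 46.3
Slice 5: Δl = 2.9/cos42.1° = 3.908 m; N'_5 = 82·cos42.1° − 14·3.908 = 6.1; c'Δl = 45.73; W sinα = 55.0
Σc'Δl = 152.7 kN/m; ΣN' = 207.7 kN/m; ΣW sinα = 132.9 kN/m
Resisting = 152.7 + 207.7·tan27.5° = 152.7 + 108.1 = 260.8 kN/m
FS = 260.8 / 132.9 = 1.962

FS = 1.96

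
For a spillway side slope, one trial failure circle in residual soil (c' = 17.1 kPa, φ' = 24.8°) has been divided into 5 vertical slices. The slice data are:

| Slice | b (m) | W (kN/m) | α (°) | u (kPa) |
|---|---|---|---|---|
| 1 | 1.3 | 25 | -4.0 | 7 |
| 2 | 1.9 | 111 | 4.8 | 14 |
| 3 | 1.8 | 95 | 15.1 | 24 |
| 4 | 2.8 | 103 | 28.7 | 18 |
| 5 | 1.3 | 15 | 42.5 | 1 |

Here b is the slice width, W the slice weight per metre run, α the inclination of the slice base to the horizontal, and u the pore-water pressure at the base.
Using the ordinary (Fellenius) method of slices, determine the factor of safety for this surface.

FS = 2.82

Ordinary method of slices: FS = Σ[c'·Δl_i + (W_i cosα_i − u_i·Δl_i)·tanφ'] / Σ W_i sinα_i, with Δl_i = b_i / cosα_i.
Slice 1: Δl = 1.3/cos(-4.0°) = 1.303 m; N'_1 = 25·cos(-4.0°) − 7·1.303 = 15.8; c'Δl = 22.28; W sinα = -1.7
Slice 2: Δl = 1.9/cos4.8° = 1.907 m; N'_2 = 111·cos4.8° − 14·1.907 = 83.9; c'Δl = 32.60; W sinα = 9.3
Slice 3: Δl = 1.8/cos15.1° = 1.864 m; N'_3 = 95·cos15.1° − 24·1.864 = 47.0; c'Δl = 31.88; W sinα = 24.7
Slice 4: Δl = 2.8/cos28.7° = 3.192 m; N'_4 = 103·cos28.7° − 18·3.192 = 32.9; c'Δl = 54.59; W sinα = 49.5
Slice 5: Δl = 1.3/cos42.5° = 1.763 m; N'_5 = 15·cos42.5° − 1·1.763 = 9.3; c'Δl = 30.15; W sinα = 10.1
Σc'Δl = 171.5 kN/m; ΣN' = 188.9 kN/m; ΣW sinα = 91.9 kN/m
Resisting = 171.5 + 188.9·tan24.8° = 171.5 + 87.3 = 258.8 kN/m
FS = 258.8 / 91.9 = 2.816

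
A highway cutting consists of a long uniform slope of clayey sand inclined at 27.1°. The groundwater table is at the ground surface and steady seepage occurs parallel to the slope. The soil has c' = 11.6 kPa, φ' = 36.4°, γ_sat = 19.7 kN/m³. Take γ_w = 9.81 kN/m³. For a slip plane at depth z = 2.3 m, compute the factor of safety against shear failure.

FS = 1.35

With seepage parallel to the slope and the water table at the surface, the effective normal stress on the slip plane uses the buoyant unit weight γ' = γ_sat − γ_w while the driving shear stress uses γ_sat:
FS = [c' + γ' z cos²β tanφ'] / [γ_sat z sinβ cosβ]
γ' = 19.7 − 9.81 = 9.89 kN/m³
Numerator = 11.6 + 9.89·2.3·cos²27.1°·tan36.4° = 11.6 + 9.89·2.3·0.7925·0.7373 = 24.890 kPa
Denominator = 19.7·2.3·sin27.1°·cos27.1° = 19.7·2.3·0.4555·0.8902 = 18.375 kPa
FS = 24.890 / 18.375 = 1.355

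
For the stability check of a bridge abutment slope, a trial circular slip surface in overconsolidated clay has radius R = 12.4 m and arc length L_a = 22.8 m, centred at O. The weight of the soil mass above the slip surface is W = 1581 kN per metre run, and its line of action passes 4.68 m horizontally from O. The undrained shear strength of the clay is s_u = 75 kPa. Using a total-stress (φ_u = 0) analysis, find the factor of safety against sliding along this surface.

FS = 2.87

Taking moments about the centre O, the resisting moment is provided by the undrained shear strength acting along the arc:
M_R = s_u·L_a·R = 75·22.80·12.4 = 21204.0 kN·m/m
M_D = W·d = 1581·4.68 = 7399.1 kN·m/m
FS = M_R / M_D = 21204.0 / 7399.1 = 2.866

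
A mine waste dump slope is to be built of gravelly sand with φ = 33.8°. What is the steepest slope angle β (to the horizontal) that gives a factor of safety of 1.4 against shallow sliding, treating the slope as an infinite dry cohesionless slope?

β = 25.6°

For an infinite dry cohesionless slope FS = tanφ/tanβ, so tanβ = tanφ / FS.
tanβ = tan33.8° / 1.4 = 0.6694 / 1.4 = 0.4782
β = arctan(0.4782) = 25.56°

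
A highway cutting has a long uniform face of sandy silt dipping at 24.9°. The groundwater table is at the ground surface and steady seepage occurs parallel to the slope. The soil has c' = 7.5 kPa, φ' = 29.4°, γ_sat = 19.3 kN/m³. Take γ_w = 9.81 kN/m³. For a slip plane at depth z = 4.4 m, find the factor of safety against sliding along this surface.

FS = 0.83

With seepage parallel to the slope and the water table at the surface, the effective normal stress on the slip plane uses the buoyant unit weight γ' = γ_sat − γ_w while the driving shear stress uses γ_sat:
FS = [c' + γ' z cos²β tanφ'] / [γ_sat z sinβ cosβ]
γ' = 19.3 − 9.81 = 9.49 kN/m³
Numerator = 7.5 + 9.49·4.4·cos²24.9°·tan29.4° = 7.5 + 9.49·4.4·0.8227·0.5635 = 26.857 kPa
Denominator = 19.3·4.4·sin24.9°·cos24.9° = 19.3·4.4·0.4210·0.9070 = 32.431 kPa
FS = 26.857 / 32.431 = 0.828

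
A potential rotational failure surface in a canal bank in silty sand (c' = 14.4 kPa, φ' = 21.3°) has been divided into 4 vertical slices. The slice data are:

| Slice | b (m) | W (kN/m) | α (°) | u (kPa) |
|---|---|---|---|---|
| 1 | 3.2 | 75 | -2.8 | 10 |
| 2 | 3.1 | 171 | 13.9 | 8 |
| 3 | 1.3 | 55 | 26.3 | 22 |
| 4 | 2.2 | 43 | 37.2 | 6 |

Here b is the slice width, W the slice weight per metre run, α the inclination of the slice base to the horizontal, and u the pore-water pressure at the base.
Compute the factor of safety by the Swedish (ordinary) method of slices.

FS = 2.71

Ordinary method of slices: FS = Σ[c'·Δl_i + (W_i cosα_i − u_i·Δl_i)·tanφ'] / Σ W_i sinα_i, with Δl_i = b_i / cosα_i.
Slice 1: Δl = 3.2/cos(-2.8°) = 3.204 m; N'_1 = 75·cos(-2.8°) − 10·3.204 = 42.9; c'Δl = 46.14; W sinα = -3.7
Slice 2: Δl = 3.1/cos13.9° = 3.194 m; N'_2 = 171·cos13.9° − 8·3.194 = 140.4; c'Δl = 45.99; W sinα = 41.1
Slice 3: Δl = 1.3/cos26.3° = 1.450 m; N'_3 = 55·cos26.3° − 22·1.450 = 17.4; c'Δl = 20.88; W sinα = 24.4
Slice 4: Δl = 2.2/cos37.2° = 2.762 m; N'_4 = 43·cos37.2° − 6·2.762 = 17.7; c'Δl = 39.77; W sinα = 26.0
Σc'Δl = 152.8 kN/m; ΣN' = 218.4 kN/m; ΣW sinα = 87.8 kN/m
Resisting = 152.8 + 218.4·tan21.3° = 152.8 + 85.2 = 237.9 kN/m
FS = 237.9 / 87.8 = 2.710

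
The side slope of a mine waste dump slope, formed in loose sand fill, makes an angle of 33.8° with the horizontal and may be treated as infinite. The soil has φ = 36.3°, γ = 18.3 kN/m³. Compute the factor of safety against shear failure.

FS = 1.10

For a dry cohesionless infinite slope the factor of safety is FS = tanφ / tanβ.
FS = tan36.3° / tan33.8° = 0.7346 / 0.6694 = 1.097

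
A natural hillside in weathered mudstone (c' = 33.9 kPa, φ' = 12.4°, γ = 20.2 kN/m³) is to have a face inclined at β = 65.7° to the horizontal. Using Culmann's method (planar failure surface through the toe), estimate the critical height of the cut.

Culmann's analysis gives the critical failure plane at α_cr = (β + φ')/2 = (65.7 + 12.4)/2 = 39.1°, and the critical height
H_c = (4c'/γ) · sinβ cosφ' / [1 − cos(β − φ')]
    = (4·33.9/20.2) · sin65.7°·cos12.4° / [1 − cos(53.3°)]
    = 6.713 · 0.9114·0.9767 / [1 − 0.5976]
    = 6.713 · 0.8901 / 0.4024
    = 14.85 m

H_c = 14.85 m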